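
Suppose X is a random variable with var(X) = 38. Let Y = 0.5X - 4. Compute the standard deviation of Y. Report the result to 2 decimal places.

var(0.5X - 4) = (0.5)²·38 = 9.5
σ(Y) = √9.5 ≈ 3.08

3.08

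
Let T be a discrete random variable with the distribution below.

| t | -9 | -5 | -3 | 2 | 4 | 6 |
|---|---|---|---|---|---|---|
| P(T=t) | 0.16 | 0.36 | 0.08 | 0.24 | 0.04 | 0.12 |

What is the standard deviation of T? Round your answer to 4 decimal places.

E[T] = (-9)(0.16) + (-5)(0.36) + (-3)(0.08) + (2)(0.24) + (4)(0.04) + (6)(0.12) = -2.12
E[T²] = (-9)²(0.16) + (-5)²(0.36) + (-3)²(0.08) + (2)²(0.24) + (4)²(0.04) + (6)²(0.12) = 28.6
V(T) = E[T²] − (E[T])² = 28.6 − (-2.12)² = 24.1056
σ(T) = √24.1056 ≈ 4.9097

4.9097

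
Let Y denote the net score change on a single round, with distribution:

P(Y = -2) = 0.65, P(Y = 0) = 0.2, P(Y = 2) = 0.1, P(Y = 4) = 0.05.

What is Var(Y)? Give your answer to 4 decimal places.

E[Y] = (-2)(0.65) + (0)(0.2) + (2)(0.1) + (4)(0.05) = -0.9
E[Y²] = (-2)²(0.65) + (0)²(0.2) + (2)²(0.1) + (4)²(0.05) = 3.8
Var(Y) = E[Y²] − (E[Y])² = 3.8 − (-0.9)² = 2.99

2.9900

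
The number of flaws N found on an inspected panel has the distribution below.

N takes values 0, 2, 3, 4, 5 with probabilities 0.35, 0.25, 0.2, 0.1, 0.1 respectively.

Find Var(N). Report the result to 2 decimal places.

2.90

E[N] = (0)(0.35) + (2)(0.25) + (3)(0.2) + (4)(0.1) + (5)(0.1) = 2
E[N²] = (0)²(0.35) + (2)²(0.25) + (3)²(0.2) + (4)²(0.1) + (5)²(0.1) = 6.9
Var(N) = E[N²] − (E[N])² = 6.9 − (2)² = 2.9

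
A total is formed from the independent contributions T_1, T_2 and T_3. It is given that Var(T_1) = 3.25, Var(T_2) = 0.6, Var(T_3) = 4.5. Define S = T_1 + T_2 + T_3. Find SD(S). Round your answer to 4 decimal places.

By independence, Var(S) = (1)²Var(T_1) + (1)²Var(T_2) + (1)²Var(T_3)
= (1)²·3.25 + (1)²·0.6 + (1)²·4.5 = 8.35
SD(S) = √8.35 ≈ 2.8896

2.8896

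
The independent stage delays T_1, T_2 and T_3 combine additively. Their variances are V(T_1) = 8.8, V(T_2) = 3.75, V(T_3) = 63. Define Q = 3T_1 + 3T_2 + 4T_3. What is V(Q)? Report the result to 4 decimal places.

By independence, V(Q) = (3)²V(T_1) + (3)²V(T_2) + (4)²V(T_3)
= (3)²·8.8 + (3)²·3.75 + (4)²·63 = 1120.95

1120.9500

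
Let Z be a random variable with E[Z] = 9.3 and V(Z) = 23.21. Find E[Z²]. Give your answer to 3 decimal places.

E[Z²] = V(Z) + (E[Z])² = 23.21 + (9.3)² = 109.7

109.700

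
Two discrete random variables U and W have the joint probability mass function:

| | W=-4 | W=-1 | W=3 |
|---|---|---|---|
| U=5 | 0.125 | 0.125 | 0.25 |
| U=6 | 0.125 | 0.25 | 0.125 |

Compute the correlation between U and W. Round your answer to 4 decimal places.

E[U] = 5.5,  E[W] = -0.25
E[UW] = -1.625
cov(U,W) = E[UW] − E[U]E[W] = -1.625 − (5.5)(-0.25) = -0.25
Var(U) = 0.25,  Var(W) = 7.6875
ρ = -0.25 / √(0.25·7.6875) ≈ -0.1803

-0.1803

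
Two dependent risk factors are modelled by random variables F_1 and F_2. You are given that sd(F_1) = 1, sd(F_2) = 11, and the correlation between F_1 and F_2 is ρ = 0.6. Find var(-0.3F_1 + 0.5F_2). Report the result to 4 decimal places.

28.3600

var(F_1) = (1)² = 1;  var(F_2) = (11)² = 121
Cov(F_1,F_2) = ρ·sd(F_1)·sd(F_2) = 0.6·1·11 = 6.6
var(-0.3F_1 + 0.5F_2) = (-0.3)²·var(F_1) + (0.5)²·var(F_2) + 2·(-0.3)·(0.5)·Cov(F_1,F_2)
= 0.09·1 + 0.25·121 + -0.3·6.6 = 28.36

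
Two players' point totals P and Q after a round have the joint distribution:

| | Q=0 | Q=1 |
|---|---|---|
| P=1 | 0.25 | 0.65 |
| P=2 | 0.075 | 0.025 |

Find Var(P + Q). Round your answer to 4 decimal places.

0.2244

E[P] = 1.1,  E[Q] = 0.675,  E[PQ] = 0.7
Var(P) = 1.3 − (1.1)² = 0.09;  Var(Q) = 0.675 − (0.675)² = 0.219375
Cov(P,Q) = 0.7 − (1.1)(0.675) = -0.0425
Var(P + Q) = (1)²·0.09 + (1)²·0.219375 + 2·(1)·(1)·-0.0425 = 0.224375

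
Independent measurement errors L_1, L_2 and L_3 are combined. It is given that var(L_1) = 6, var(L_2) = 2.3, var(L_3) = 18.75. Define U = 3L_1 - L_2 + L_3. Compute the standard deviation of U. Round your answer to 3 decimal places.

By independence, var(U) = (3)²var(L_1) + (-1)²var(L_2) + (1)²var(L_3)
= (3)²·6 + (-1)²·2.3 + (1)²·18.75 = 75.05
SD(U) = √75.05 ≈ 8.663

8.663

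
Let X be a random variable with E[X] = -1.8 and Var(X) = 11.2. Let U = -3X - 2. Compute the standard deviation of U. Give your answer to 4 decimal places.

Var(-3X - 2) = (-3)²·11.2 = 100.8
sd(U) = √100.8 ≈ 10.0399

10.0399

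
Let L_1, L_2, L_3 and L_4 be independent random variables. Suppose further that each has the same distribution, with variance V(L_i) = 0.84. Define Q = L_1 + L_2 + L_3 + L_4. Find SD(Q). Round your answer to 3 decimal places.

1.833

By independence, V(Q) = (1)²V(L_1) + (1)²V(L_2) + (1)²V(L_3) + (1)²V(L_4)
= (1)²·0.84 + (1)²·0.84 + (1)²·0.84 + (1)²·0.84 = 3.36
SD(Q) = √3.36 ≈ 1.833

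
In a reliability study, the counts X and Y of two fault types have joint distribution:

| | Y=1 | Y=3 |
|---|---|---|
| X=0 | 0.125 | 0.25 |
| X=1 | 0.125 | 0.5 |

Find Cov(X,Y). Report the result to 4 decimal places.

0.0625

E[X] = 0.625,  E[Y] = 2.5
E[XY] = 1.625
Cov(X,Y) = E[XY] − E[X]E[Y] = 1.625 − (0.625)(2.5) = 0.0625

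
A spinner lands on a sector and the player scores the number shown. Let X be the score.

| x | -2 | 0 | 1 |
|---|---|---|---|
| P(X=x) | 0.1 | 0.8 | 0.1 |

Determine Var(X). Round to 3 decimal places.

E[X] = (-2)(0.1) + (0)(0.8) + (1)(0.1) = -0.1
E[X²] = (-2)²(0.1) + (0)²(0.8) + (1)²(0.1) = 0.5
Var(X) = E[X²] − (E[X])² = 0.5 − (-0.1)² = 0.49

0.490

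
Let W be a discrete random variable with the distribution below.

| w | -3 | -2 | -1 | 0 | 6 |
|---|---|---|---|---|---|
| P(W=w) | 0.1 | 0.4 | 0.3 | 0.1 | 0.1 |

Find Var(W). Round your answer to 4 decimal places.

E[W] = (-3)(0.1) + (-2)(0.4) + (-1)(0.3) + (0)(0.1) + (6)(0.1) = -0.8
E[W²] = (-3)²(0.1) + (-2)²(0.4) + (-1)²(0.3) + (0)²(0.1) + (6)²(0.1) = 6.4
Var(W) = E[W²] − (E[W])² = 6.4 − (-0.8)² = 5.76

5.7600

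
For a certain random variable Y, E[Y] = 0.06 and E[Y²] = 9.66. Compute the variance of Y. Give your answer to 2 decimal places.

9.66

V(Y) = 9.66 − (0.06)² = 9.6564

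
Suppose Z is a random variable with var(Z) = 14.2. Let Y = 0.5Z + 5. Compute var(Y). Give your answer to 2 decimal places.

var(0.5Z + 5) = (0.5)²·var(Z) = 0.25·14.2 = 3.55

3.55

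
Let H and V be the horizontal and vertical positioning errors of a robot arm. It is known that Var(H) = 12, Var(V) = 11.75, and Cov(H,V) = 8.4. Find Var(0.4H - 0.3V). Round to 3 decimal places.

0.962

Var(0.4H - 0.3V) = (0.4)²·Var(H) + (-0.3)²·Var(V) + 2·(0.4)·(-0.3)·Cov(H,V)
= 0.16·12 + 0.09·11.75 + -0.24·8.4 = 0.9615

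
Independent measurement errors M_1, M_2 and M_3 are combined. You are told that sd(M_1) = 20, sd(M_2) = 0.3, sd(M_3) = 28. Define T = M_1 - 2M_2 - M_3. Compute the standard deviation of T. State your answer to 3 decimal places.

V(M_1) = 400, V(M_2) = 0.09, V(M_3) = 784
By independence, V(T) = (1)²V(M_1) + (-2)²V(M_2) + (-1)²V(M_3)
= (1)²·400 + (-2)²·0.09 + (-1)²·784 = 1184.36
sd(T) = √1184.36 ≈ 34.415

34.415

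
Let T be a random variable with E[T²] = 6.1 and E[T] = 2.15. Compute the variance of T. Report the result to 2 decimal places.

1.48

V(T) = 6.1 − (2.15)² = 1.4775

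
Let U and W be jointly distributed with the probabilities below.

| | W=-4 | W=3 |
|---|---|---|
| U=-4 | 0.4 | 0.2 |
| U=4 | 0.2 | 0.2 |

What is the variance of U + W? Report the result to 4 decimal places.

E[U] = -0.8,  E[W] = -1.2,  E[UW] = 3.2
Var(U) = 16 − (-0.8)² = 15.36;  Var(W) = 13.2 − (-1.2)² = 11.76
Cov(U,W) = 3.2 − (-0.8)(-1.2) = 2.24
Var(U + W) = (1)²·15.36 + (1)²·11.76 + 2·(1)·(1)·2.24 = 31.6

31.6000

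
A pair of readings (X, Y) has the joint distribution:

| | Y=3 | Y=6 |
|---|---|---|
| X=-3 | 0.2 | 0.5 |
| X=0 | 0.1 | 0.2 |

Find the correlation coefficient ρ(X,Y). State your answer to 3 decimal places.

E[X] = -2.1,  E[Y] = 5.1
E[XY] = -10.8
Cov(X,Y) = E[XY] − E[X]E[Y] = -10.8 − (-2.1)(5.1) = -0.09
var(X) = 1.89,  var(Y) = 1.89
ρ = -0.09 / √(1.89·1.89) ≈ -0.048

-0.048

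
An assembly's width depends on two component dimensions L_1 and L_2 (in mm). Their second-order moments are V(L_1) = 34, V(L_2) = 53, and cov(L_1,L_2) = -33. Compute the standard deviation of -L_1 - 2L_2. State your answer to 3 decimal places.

V(-L_1 - 2L_2) = (-1)²·V(L_1) + (-2)²·V(L_2) + 2·(-1)·(-2)·cov(L_1,L_2)
= 1·34 + 4·53 + 4·-33 = 114
SD(-L_1 - 2L_2) = √114 ≈ 10.677

10.677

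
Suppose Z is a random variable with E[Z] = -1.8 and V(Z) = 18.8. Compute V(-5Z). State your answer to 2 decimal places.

V(-5Z) = (-5)²·V(Z) = 25·18.8 = 470

470.00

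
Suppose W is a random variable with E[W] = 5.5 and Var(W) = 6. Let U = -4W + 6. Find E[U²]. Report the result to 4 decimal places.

E[-4W + 6] = -4·5.5 + 6 = -16
Var(-4W + 6) = (-4)²·6 = 96
E[U²] = Var(U) + (E[U])² = 96 + (-16)² = 352

352.0000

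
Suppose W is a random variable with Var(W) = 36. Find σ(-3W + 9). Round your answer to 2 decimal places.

Var(-3W + 9) = (-3)²·36 = 324
σ(-3W + 9) = √324 ≈ 18.00

18.00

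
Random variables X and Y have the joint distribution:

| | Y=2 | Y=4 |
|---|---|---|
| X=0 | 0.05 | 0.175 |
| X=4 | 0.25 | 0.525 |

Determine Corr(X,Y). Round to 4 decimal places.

E[X] = 3.1,  E[Y] = 3.4
E[XY] = 10.4
cov(X,Y) = E[XY] − E[X]E[Y] = 10.4 − (3.1)(3.4) = -0.14
Var(X) = 2.79,  Var(Y) = 0.84
ρ = -0.14 / √(2.79·0.84) ≈ -0.0915

-0.0915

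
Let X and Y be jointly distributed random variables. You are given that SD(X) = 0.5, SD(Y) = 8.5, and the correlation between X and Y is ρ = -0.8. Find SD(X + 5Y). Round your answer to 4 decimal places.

42.1011

var(X) = (0.5)² = 0.25;  var(Y) = (8.5)² = 72.25
Cov(X,Y) = ρ·SD(X)·SD(Y) = -0.8·0.5·8.5 = -3.4
var(X + 5Y) = (1)²·var(X) + (5)²·var(Y) + 2·(1)·(5)·Cov(X,Y)
= 1·0.25 + 25·72.25 + 10·-3.4 = 1772.5
SD(X + 5Y) = √1772.5 ≈ 42.1011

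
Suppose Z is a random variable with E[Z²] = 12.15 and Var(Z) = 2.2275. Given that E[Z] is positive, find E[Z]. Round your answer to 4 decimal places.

3.1500

(E[Z])² = E[Z²] − Var(Z) = 12.15 − 2.2275 = 9.9225
E[Z] = √9.9225 = 3.15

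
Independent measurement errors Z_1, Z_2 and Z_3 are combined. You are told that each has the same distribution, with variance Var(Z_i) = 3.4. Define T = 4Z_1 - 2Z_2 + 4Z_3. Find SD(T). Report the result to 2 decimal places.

By independence, Var(T) = (4)²Var(Z_1) + (-2)²Var(Z_2) + (4)²Var(Z_3)
= (4)²·3.4 + (-2)²·3.4 + (4)²·3.4 = 122.4
SD(T) = √122.4 ≈ 11.06

11.06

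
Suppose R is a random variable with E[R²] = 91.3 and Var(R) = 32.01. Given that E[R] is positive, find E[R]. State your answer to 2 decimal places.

7.70

(E[R])² = E[R²] − Var(R) = 91.3 − 32.01 = 59.29
E[R] = √59.29 = 7.7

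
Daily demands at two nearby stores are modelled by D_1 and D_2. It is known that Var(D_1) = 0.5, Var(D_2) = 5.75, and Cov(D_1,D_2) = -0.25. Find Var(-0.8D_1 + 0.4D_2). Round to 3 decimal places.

1.400

Var(-0.8D_1 + 0.4D_2) = (-0.8)²·Var(D_1) + (0.4)²·Var(D_2) + 2·(-0.8)·(0.4)·Cov(D_1,D_2)
= 0.64·0.5 + 0.16·5.75 + -0.64·-0.25 = 1.4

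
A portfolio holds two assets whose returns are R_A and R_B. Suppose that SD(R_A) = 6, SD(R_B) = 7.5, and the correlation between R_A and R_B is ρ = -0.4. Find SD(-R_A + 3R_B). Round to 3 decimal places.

25.500

Var(R_A) = (6)² = 36;  Var(R_B) = (7.5)² = 56.25
Cov(R_A,R_B) = ρ·SD(R_A)·SD(R_B) = -0.4·6·7.5 = -18
Var(-R_A + 3R_B) = (-1)²·Var(R_A) + (3)²·Var(R_B) + 2·(-1)·(3)·Cov(R_A,R_B)
= 1·36 + 9·56.25 + -6·-18 = 650.25
SD(-R_A + 3R_B) = √650.25 ≈ 25.500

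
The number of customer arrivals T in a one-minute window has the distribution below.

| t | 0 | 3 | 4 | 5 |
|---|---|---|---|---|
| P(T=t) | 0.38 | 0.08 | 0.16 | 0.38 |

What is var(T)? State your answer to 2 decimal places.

5.05

E[T] = (0)(0.38) + (3)(0.08) + (4)(0.16) + (5)(0.38) = 2.78
E[T²] = (0)²(0.38) + (3)²(0.08) + (4)²(0.16) + (5)²(0.38) = 12.78
var(T) = E[T²] − (E[T])² = 12.78 − (2.78)² = 5.0516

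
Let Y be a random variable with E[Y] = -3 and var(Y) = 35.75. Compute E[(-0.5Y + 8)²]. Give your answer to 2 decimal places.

E[-0.5Y + 8] = -0.5·-3 + 8 = 9.5
var(-0.5Y + 8) = (-0.5)²·35.75 = 8.9375
E[(-0.5Y + 8)²] = var((-0.5Y + 8)) + (E[(-0.5Y + 8)])² = 8.9375 + (9.5)² = 99.1875

99.19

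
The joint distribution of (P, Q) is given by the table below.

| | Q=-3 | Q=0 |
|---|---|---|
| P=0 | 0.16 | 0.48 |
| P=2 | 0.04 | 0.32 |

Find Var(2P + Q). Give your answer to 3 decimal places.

E[P] = 0.72,  E[Q] = -0.6,  E[PQ] = -0.24
Var(P) = 1.44 − (0.72)² = 0.9216;  Var(Q) = 1.8 − (-0.6)² = 1.44
Cov(P,Q) = -0.24 − (0.72)(-0.6) = 0.192
Var(2P + Q) = (2)²·0.9216 + (1)²·1.44 + 2·(2)·(1)·0.192 = 5.8944

5.894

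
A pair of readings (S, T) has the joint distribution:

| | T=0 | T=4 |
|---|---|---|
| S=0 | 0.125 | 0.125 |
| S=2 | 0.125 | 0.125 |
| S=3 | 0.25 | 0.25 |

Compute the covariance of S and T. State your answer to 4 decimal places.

E[S] = 2,  E[T] = 2
E[ST] = 4
Cov(S,T) = E[ST] − E[S]E[T] = 4 − (2)(2) = 0

0.0000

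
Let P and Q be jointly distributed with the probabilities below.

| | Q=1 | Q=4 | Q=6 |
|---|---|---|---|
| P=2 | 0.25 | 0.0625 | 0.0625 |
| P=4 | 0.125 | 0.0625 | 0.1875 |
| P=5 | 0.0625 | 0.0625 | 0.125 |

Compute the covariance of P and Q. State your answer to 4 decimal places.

E[P] = 3.5,  E[Q] = 3.4375
E[PQ] = 13.0625
Cov(P,Q) = E[PQ] − E[P]E[Q] = 13.0625 − (3.5)(3.4375) = 1.03125

1.0313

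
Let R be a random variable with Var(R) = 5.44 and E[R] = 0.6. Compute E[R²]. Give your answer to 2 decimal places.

E[R²] = Var(R) + (E[R])² = 5.44 + (0.6)² = 5.8

5.80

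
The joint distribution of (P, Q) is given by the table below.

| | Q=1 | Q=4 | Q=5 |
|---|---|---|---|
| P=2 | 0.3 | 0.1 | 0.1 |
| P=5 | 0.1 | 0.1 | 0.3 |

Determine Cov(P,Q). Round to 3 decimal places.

E[P] = 3.5,  E[Q] = 3.2
E[PQ] = 12.4
Cov(P,Q) = E[PQ] − E[P]E[Q] = 12.4 − (3.5)(3.2) = 1.2

1.200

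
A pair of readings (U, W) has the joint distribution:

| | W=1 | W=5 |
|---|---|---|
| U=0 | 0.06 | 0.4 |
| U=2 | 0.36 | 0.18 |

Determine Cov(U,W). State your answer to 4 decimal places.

-1.0656

E[U] = 1.08,  E[W] = 3.32
E[UW] = 2.52
Cov(U,W) = E[UW] − E[U]E[W] = 2.52 − (1.08)(3.32) = -1.0656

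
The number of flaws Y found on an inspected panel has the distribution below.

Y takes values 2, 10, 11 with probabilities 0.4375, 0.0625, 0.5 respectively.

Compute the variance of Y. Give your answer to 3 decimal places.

19.500

E[Y] = (2)(0.4375) + (10)(0.0625) + (11)(0.5) = 7
E[Y²] = (2)²(0.4375) + (10)²(0.0625) + (11)²(0.5) = 68.5
var(Y) = E[Y²] − (E[Y])² = 68.5 − (7)² = 19.5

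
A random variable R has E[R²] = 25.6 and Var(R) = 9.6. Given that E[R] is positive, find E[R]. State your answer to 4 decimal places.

(E[R])² = E[R²] − Var(R) = 25.6 − 9.6 = 16
E[R] = √16 = 4

4.0000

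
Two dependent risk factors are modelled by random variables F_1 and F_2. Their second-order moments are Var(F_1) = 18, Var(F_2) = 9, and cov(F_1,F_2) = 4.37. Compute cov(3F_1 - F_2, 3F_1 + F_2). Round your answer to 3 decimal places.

cov(3F_1 - F_2, 3F_1 + F_2) = (3)(3)Var(F_1) + (-1)(1)Var(F_2) + [(3)(1) + (-1)(3)]cov(F_1,F_2)
= 9·18 + -1·9 + 0·4.37 = 153

153.000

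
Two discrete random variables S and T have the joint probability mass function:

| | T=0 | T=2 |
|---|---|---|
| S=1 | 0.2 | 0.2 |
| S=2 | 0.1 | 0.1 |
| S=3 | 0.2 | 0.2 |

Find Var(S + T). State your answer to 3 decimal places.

E[S] = 2,  E[T] = 1,  E[ST] = 2
Var(S) = 4.8 − (2)² = 0.8;  Var(T) = 2 − (1)² = 1
cov(S,T) = 2 − (2)(1) = 0
Var(S + T) = (1)²·0.8 + (1)²·1 + 2·(1)·(1)·0 = 1.8

1.800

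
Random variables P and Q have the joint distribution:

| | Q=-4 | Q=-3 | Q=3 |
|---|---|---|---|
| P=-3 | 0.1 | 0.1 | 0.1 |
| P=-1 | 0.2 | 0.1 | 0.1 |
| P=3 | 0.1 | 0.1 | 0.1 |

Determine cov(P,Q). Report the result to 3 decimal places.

0.160

E[P] = -0.4,  E[Q] = -1.6
E[PQ] = 0.8
cov(P,Q) = E[PQ] − E[P]E[Q] = 0.8 − (-0.4)(-1.6) = 0.16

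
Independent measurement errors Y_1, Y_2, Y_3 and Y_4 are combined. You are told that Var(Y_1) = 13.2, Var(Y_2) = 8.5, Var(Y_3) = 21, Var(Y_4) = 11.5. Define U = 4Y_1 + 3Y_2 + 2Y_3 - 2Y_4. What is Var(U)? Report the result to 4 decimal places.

By independence, Var(U) = (4)²Var(Y_1) + (3)²Var(Y_2) + (2)²Var(Y_3) + (-2)²Var(Y_4)
= (4)²·13.2 + (3)²·8.5 + (2)²·21 + (-2)²·11.5 = 417.7

417.7000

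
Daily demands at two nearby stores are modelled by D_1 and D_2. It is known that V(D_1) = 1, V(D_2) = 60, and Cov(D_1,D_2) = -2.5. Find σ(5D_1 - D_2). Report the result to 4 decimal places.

10.4881

V(5D_1 - D_2) = (5)²·V(D_1) + (-1)²·V(D_2) + 2·(5)·(-1)·Cov(D_1,D_2)
= 25·1 + 1·60 + -10·-2.5 = 110
σ(5D_1 - D_2) = √110 ≈ 10.4881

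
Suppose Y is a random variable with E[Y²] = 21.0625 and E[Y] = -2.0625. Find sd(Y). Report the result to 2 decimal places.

V(Y) = 21.0625 − (-2.0625)² = 16.80859375
sd(Y) = √16.80859375 ≈ 4.10

4.10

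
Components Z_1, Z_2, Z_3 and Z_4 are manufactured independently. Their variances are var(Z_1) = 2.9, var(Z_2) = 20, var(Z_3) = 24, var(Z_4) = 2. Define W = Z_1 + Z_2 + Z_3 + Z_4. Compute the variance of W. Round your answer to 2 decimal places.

48.90

By independence, var(W) = (1)²var(Z_1) + (1)²var(Z_2) + (1)²var(Z_3) + (1)²var(Z_4)
= (1)²·2.9 + (1)²·20 + (1)²·24 + (1)²·2 = 48.9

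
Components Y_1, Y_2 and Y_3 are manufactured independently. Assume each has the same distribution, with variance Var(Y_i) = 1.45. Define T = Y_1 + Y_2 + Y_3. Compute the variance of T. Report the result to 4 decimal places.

By independence, Var(T) = (1)²Var(Y_1) + (1)²Var(Y_2) + (1)²Var(Y_3)
= (1)²·1.45 + (1)²·1.45 + (1)²·1.45 = 4.35

4.3500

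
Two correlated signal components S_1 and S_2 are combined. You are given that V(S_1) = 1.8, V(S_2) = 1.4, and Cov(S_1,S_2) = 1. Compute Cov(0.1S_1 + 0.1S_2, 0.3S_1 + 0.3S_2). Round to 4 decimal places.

Cov(0.1S_1 + 0.1S_2, 0.3S_1 + 0.3S_2) = (0.1)(0.3)V(S_1) + (0.1)(0.3)V(S_2) + [(0.1)(0.3) + (0.1)(0.3)]Cov(S_1,S_2)
= 0.03·1.8 + 0.03·1.4 + 0.06·1 = 0.156

0.1560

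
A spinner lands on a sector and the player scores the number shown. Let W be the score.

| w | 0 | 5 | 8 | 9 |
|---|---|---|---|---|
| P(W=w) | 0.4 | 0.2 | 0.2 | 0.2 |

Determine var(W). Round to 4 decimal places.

E[W] = (0)(0.4) + (5)(0.2) + (8)(0.2) + (9)(0.2) = 4.4
E[W²] = (0)²(0.4) + (5)²(0.2) + (8)²(0.2) + (9)²(0.2) = 34
var(W) = E[W²] − (E[W])² = 34 − (4.4)² = 14.64

14.6400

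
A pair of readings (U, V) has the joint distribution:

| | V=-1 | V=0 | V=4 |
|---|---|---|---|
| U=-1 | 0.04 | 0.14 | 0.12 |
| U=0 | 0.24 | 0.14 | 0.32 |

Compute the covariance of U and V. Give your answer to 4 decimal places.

0.0040

E[U] = -0.3,  E[V] = 1.48
E[UV] = -0.44
Cov(U,V) = E[UV] − E[U]E[V] = -0.44 − (-0.3)(1.48) = 0.004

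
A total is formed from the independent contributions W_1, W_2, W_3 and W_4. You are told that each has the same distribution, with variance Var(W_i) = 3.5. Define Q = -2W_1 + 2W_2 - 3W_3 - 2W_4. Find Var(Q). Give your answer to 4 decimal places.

By independence, Var(Q) = (-2)²Var(W_1) + (2)²Var(W_2) + (-3)²Var(W_3) + (-2)²Var(W_4)
= (-2)²·3.5 + (2)²·3.5 + (-3)²·3.5 + (-2)²·3.5 = 73.5

73.5000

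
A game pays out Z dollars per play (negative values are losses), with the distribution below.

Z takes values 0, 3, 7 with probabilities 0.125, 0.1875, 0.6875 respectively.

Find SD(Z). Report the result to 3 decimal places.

2.546

E[Z] = (0)(0.125) + (3)(0.1875) + (7)(0.6875) = 5.375
E[Z²] = (0)²(0.125) + (3)²(0.1875) + (7)²(0.6875) = 35.375
V(Z) = E[Z²] − (E[Z])² = 35.375 − (5.375)² = 6.484375
SD(Z) = √6.484375 ≈ 2.546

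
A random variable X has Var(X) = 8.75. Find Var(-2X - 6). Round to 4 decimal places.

35.0000

Var(-2X - 6) = (-2)²·Var(X) = 4·8.75 = 35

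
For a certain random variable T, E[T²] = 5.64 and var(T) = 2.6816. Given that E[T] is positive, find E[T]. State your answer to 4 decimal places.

(E[T])² = E[T²] − var(T) = 5.64 − 2.6816 = 2.9584
E[T] = √2.9584 = 1.72

1.7200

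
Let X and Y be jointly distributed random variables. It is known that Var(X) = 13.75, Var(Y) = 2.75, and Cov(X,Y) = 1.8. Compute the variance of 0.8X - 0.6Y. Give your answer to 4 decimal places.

Var(0.8X - 0.6Y) = (0.8)²·Var(X) + (-0.6)²·Var(Y) + 2·(0.8)·(-0.6)·Cov(X,Y)
= 0.64·13.75 + 0.36·2.75 + -0.96·1.8 = 8.062

8.0620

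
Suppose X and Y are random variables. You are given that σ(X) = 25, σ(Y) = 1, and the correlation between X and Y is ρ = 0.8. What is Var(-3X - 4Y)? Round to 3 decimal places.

6121.000

Var(X) = (25)² = 625;  Var(Y) = (1)² = 1
cov(X,Y) = ρ·σ(X)·σ(Y) = 0.8·25·1 = 20
Var(-3X - 4Y) = (-3)²·Var(X) + (-4)²·Var(Y) + 2·(-3)·(-4)·cov(X,Y)
= 9·625 + 16·1 + 24·20 = 6121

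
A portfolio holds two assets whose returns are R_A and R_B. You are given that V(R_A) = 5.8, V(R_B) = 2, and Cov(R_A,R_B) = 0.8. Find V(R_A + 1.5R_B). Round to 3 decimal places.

V(R_A + 1.5R_B) = (1)²·V(R_A) + (1.5)²·V(R_B) + 2·(1)·(1.5)·Cov(R_A,R_B)
= 1·5.8 + 2.25·2 + 3·0.8 = 12.7

12.700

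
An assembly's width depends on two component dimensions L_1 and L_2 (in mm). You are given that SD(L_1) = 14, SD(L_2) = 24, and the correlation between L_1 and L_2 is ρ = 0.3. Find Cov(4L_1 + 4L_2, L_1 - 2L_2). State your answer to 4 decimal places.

V(L_1) = (14)² = 196;  V(L_2) = (24)² = 576
Cov(L_1,L_2) = ρ·SD(L_1)·SD(L_2) = 0.3·14·24 = 100.8
Cov(4L_1 + 4L_2, L_1 - 2L_2) = (4)(1)V(L_1) + (4)(-2)V(L_2) + [(4)(-2) + (4)(1)]Cov(L_1,L_2)
= 4·196 + -8·576 + -4·100.8 = -4227.2

-4227.2000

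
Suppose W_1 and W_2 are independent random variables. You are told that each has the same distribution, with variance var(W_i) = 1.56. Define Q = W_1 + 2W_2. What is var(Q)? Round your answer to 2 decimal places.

By independence, var(Q) = (1)²var(W_1) + (2)²var(W_2)
= (1)²·1.56 + (2)²·1.56 = 7.8

7.80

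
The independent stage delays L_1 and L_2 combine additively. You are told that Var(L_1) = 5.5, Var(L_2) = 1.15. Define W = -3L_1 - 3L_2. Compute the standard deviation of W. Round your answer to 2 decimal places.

By independence, Var(W) = (-3)²Var(L_1) + (-3)²Var(L_2)
= (-3)²·5.5 + (-3)²·1.15 = 59.85
SD(W) = √59.85 ≈ 7.74

7.74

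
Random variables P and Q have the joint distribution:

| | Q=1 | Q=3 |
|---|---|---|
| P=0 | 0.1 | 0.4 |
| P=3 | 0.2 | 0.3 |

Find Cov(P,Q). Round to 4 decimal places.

-0.3000

E[P] = 1.5,  E[Q] = 2.4
E[PQ] = 3.3
Cov(P,Q) = E[PQ] − E[P]E[Q] = 3.3 − (1.5)(2.4) = -0.3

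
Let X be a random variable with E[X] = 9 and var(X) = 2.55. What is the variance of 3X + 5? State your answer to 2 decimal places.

22.95

var(3X + 5) = (3)²·var(X) = 9·2.55 = 22.95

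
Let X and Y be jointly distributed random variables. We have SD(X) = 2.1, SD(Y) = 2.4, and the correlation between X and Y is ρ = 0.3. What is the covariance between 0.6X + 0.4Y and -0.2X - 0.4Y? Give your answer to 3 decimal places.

Var(X) = (2.1)² = 4.41;  Var(Y) = (2.4)² = 5.76
Cov(X,Y) = ρ·SD(X)·SD(Y) = 0.3·2.1·2.4 = 1.512
Cov(0.6X + 0.4Y, -0.2X - 0.4Y) = (0.6)(-0.2)Var(X) + (0.4)(-0.4)Var(Y) + [(0.6)(-0.4) + (0.4)(-0.2)]Cov(X,Y)
= -0.12·4.41 + -0.16·5.76 + -0.32·1.512 = -1.93464

-1.935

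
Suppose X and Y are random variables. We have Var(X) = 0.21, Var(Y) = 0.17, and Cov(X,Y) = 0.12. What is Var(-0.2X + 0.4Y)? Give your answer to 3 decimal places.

Var(-0.2X + 0.4Y) = (-0.2)²·Var(X) + (0.4)²·Var(Y) + 2·(-0.2)·(0.4)·Cov(X,Y)
= 0.04·0.21 + 0.16·0.17 + -0.16·0.12 = 0.0164

0.016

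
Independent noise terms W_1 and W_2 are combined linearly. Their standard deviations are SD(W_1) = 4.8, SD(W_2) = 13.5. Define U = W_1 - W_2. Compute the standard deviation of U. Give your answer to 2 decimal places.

Var(W_1) = 23.04, Var(W_2) = 182.25
By independence, Var(U) = (1)²Var(W_1) + (-1)²Var(W_2)
= (1)²·23.04 + (-1)²·182.25 = 205.29
SD(U) = √205.29 ≈ 14.33

14.33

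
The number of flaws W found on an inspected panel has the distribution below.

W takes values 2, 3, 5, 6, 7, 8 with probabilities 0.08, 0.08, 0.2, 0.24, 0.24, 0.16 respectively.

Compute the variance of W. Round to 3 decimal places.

3.040

E[W] = (2)(0.08) + (3)(0.08) + (5)(0.2) + (6)(0.24) + (7)(0.24) + (8)(0.16) = 5.8
E[W²] = (2)²(0.08) + (3)²(0.08) + (5)²(0.2) + (6)²(0.24) + (7)²(0.24) + (8)²(0.16) = 36.68
Var(W) = E[W²] − (E[W])² = 36.68 − (5.8)² = 3.04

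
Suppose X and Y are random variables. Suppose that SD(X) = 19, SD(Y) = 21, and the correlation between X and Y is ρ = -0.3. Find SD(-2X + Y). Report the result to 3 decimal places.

48.619

var(X) = (19)² = 361;  var(Y) = (21)² = 441
Cov(X,Y) = ρ·SD(X)·SD(Y) = -0.3·19·21 = -119.7
var(-2X + Y) = (-2)²·var(X) + (1)²·var(Y) + 2·(-2)·(1)·Cov(X,Y)
= 4·361 + 1·441 + -4·-119.7 = 2363.8
SD(-2X + Y) = √2363.8 ≈ 48.619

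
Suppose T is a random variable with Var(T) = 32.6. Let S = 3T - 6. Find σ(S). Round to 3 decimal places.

17.129

Var(3T - 6) = (3)²·32.6 = 293.4
σ(S) = √293.4 ≈ 17.129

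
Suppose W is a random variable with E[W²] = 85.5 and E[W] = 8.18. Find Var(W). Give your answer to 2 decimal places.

Var(W) = 85.5 − (8.18)² = 18.5876

18.59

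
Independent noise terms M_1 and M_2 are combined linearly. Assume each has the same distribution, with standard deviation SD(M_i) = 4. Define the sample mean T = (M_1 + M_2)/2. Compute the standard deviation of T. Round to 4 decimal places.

Var(M_i) = (4)² = 16
By independence, Var(T) = (0.5)²Var(M_1) + (0.5)²Var(M_2)
= (0.5)²·16 + (0.5)²·16 = 8
SD(T) = √8 ≈ 2.8284

2.8284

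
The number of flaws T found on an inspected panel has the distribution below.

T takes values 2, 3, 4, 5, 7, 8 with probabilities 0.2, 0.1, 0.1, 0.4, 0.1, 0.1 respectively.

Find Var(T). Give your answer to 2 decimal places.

E[T] = (2)(0.2) + (3)(0.1) + (4)(0.1) + (5)(0.4) + (7)(0.1) + (8)(0.1) = 4.6
E[T²] = (2)²(0.2) + (3)²(0.1) + (4)²(0.1) + (5)²(0.4) + (7)²(0.1) + (8)²(0.1) = 24.6
Var(T) = E[T²] − (E[T])² = 24.6 − (4.6)² = 3.44

3.44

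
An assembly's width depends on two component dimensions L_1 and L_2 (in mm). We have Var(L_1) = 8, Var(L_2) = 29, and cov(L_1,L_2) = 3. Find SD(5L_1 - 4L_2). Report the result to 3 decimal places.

Var(5L_1 - 4L_2) = (5)²·Var(L_1) + (-4)²·Var(L_2) + 2·(5)·(-4)·cov(L_1,L_2)
= 25·8 + 16·29 + -40·3 = 544
SD(5L_1 - 4L_2) = √544 ≈ 23.324

23.324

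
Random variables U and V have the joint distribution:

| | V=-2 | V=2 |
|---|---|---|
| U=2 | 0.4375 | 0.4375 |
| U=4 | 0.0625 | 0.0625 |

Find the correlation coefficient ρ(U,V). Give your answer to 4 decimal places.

0.0000

E[U] = 2.25,  E[V] = 0
E[UV] = 0
Cov(U,V) = E[UV] − E[U]E[V] = 0 − (2.25)(0) = 0
Var(U) = 0.4375,  Var(V) = 4
ρ = 0 / √(0.4375·4) ≈ 0.0000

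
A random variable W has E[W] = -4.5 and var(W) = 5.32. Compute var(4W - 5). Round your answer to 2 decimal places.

85.12

var(4W - 5) = (4)²·var(W) = 16·5.32 = 85.12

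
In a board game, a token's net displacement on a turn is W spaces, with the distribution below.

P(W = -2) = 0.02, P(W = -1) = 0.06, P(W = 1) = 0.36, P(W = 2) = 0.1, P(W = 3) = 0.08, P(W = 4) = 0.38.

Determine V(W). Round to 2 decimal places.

2.77

E[W] = (-2)(0.02) + (-1)(0.06) + (1)(0.36) + (2)(0.1) + (3)(0.08) + (4)(0.38) = 2.22
E[W²] = (-2)²(0.02) + (-1)²(0.06) + (1)²(0.36) + (2)²(0.1) + (3)²(0.08) + (4)²(0.38) = 7.7
V(W) = E[W²] − (E[W])² = 7.7 − (2.22)² = 2.7716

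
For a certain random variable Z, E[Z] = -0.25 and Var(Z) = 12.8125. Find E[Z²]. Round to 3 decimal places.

12.875

E[Z²] = Var(Z) + (E[Z])² = 12.8125 + (-0.25)² = 12.875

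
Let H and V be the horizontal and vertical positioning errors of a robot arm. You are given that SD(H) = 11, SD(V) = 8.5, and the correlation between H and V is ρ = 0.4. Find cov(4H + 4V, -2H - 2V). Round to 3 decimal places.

-2144.400

Var(H) = (11)² = 121;  Var(V) = (8.5)² = 72.25
cov(H,V) = ρ·SD(H)·SD(V) = 0.4·11·8.5 = 37.4
cov(4H + 4V, -2H - 2V) = (4)(-2)Var(H) + (4)(-2)Var(V) + [(4)(-2) + (4)(-2)]cov(H,V)
= -8·121 + -8·72.25 + -16·37.4 = -2144.4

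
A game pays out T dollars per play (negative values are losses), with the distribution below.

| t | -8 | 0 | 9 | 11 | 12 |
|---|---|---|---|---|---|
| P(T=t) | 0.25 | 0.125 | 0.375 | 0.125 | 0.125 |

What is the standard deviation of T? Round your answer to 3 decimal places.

7.838

E[T] = (-8)(0.25) + (0)(0.125) + (9)(0.375) + (11)(0.125) + (12)(0.125) = 4.25
E[T²] = (-8)²(0.25) + (0)²(0.125) + (9)²(0.375) + (11)²(0.125) + (12)²(0.125) = 79.5
var(T) = E[T²] − (E[T])² = 79.5 − (4.25)² = 61.4375
SD(T) = √61.4375 ≈ 7.838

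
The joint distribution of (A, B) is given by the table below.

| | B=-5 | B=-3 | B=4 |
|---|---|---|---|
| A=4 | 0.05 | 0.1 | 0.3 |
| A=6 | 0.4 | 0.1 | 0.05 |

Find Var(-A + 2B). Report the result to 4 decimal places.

E[A] = 5.1,  E[B] = -1.45,  E[AB] = -10
Var(A) = 27 − (5.1)² = 0.99;  Var(B) = 18.65 − (-1.45)² = 16.5475
Cov(A,B) = -10 − (5.1)(-1.45) = -2.605
Var(-A + 2B) = (-1)²·0.99 + (2)²·16.5475 + 2·(-1)·(2)·-2.605 = 77.6

77.6000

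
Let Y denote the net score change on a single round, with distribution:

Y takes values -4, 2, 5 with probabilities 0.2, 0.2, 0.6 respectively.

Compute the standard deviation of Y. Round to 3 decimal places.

E[Y] = (-4)(0.2) + (2)(0.2) + (5)(0.6) = 2.6
E[Y²] = (-4)²(0.2) + (2)²(0.2) + (5)²(0.6) = 19
var(Y) = E[Y²] − (E[Y])² = 19 − (2.6)² = 12.24
σ(Y) = √12.24 ≈ 3.499

3.499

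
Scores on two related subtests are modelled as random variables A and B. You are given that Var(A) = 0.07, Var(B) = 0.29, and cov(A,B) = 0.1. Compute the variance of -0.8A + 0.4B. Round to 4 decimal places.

0.0272

Var(-0.8A + 0.4B) = (-0.8)²·Var(A) + (0.4)²·Var(B) + 2·(-0.8)·(0.4)·cov(A,B)
= 0.64·0.07 + 0.16·0.29 + -0.64·0.1 = 0.0272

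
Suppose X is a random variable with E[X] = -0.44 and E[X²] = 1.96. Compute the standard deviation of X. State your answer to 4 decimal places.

Var(X) = 1.96 − (-0.44)² = 1.7664
SD(X) = √1.7664 ≈ 1.3291

1.3291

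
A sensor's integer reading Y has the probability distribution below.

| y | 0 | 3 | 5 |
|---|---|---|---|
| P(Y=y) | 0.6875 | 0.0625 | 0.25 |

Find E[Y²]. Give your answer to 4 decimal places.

E[Y²] = (0)²(0.6875) + (3)²(0.0625) + (5)²(0.25) = 6.8125

6.8125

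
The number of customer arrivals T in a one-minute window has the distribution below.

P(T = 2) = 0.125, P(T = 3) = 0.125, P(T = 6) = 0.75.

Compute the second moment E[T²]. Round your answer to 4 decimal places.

E[T²] = (2)²(0.125) + (3)²(0.125) + (6)²(0.75) = 28.625

28.6250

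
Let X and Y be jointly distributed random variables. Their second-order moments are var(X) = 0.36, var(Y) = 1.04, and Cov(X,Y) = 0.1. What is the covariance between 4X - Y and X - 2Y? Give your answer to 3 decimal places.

2.620

Cov(4X - Y, X - 2Y) = (4)(1)var(X) + (-1)(-2)var(Y) + [(4)(-2) + (-1)(1)]Cov(X,Y)
= 4·0.36 + 2·1.04 + -9·0.1 = 2.62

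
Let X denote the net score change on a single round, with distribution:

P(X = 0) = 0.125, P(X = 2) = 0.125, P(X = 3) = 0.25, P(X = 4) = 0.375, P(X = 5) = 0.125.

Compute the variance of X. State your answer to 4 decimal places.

E[X] = (0)(0.125) + (2)(0.125) + (3)(0.25) + (4)(0.375) + (5)(0.125) = 3.125
E[X²] = (0)²(0.125) + (2)²(0.125) + (3)²(0.25) + (4)²(0.375) + (5)²(0.125) = 11.875
var(X) = E[X²] − (E[X])² = 11.875 − (3.125)² = 2.109375

2.1094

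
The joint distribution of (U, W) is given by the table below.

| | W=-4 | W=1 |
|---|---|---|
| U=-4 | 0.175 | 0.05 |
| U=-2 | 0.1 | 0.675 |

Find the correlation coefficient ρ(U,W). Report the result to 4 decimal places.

0.6067

E[U] = -2.45,  E[W] = -0.375
E[UW] = 2.05
cov(U,W) = E[UW] − E[U]E[W] = 2.05 − (-2.45)(-0.375) = 1.13125
V(U) = 0.6975,  V(W) = 4.984375
ρ = 1.13125 / √(0.6975·4.984375) ≈ 0.6067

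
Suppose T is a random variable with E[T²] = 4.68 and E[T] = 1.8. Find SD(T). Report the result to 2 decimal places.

var(T) = 4.68 − (1.8)² = 1.44
SD(T) = √1.44 ≈ 1.20

1.20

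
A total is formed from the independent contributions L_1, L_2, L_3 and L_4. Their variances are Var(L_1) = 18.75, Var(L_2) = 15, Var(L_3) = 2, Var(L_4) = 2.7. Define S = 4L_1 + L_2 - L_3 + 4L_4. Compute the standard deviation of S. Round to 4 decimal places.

18.9789

By independence, Var(S) = (4)²Var(L_1) + (1)²Var(L_2) + (-1)²Var(L_3) + (4)²Var(L_4)
= (4)²·18.75 + (1)²·15 + (-1)²·2 + (4)²·2.7 = 360.2
SD(S) = √360.2 ≈ 18.9789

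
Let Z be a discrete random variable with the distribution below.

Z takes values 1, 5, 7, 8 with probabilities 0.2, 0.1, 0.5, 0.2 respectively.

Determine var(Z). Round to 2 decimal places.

6.36

E[Z] = (1)(0.2) + (5)(0.1) + (7)(0.5) + (8)(0.2) = 5.8
E[Z²] = (1)²(0.2) + (5)²(0.1) + (7)²(0.5) + (8)²(0.2) = 40
var(Z) = E[Z²] − (E[Z])² = 40 − (5.8)² = 6.36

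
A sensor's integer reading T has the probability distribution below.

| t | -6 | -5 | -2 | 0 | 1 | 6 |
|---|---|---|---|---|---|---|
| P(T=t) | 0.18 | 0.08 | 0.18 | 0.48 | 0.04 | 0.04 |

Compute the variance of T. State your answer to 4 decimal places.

E[T] = (-6)(0.18) + (-5)(0.08) + (-2)(0.18) + (0)(0.48) + (1)(0.04) + (6)(0.04) = -1.56
E[T²] = (-6)²(0.18) + (-5)²(0.08) + (-2)²(0.18) + (0)²(0.48) + (1)²(0.04) + (6)²(0.04) = 10.68
V(T) = E[T²] − (E[T])² = 10.68 − (-1.56)² = 8.2464

8.2464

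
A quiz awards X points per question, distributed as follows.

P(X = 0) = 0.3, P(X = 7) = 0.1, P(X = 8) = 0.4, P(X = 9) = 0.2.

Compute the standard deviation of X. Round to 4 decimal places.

E[X] = (0)(0.3) + (7)(0.1) + (8)(0.4) + (9)(0.2) = 5.7
E[X²] = (0)²(0.3) + (7)²(0.1) + (8)²(0.4) + (9)²(0.2) = 46.7
Var(X) = E[X²] − (E[X])² = 46.7 − (5.7)² = 14.21
SD(X) = √14.21 ≈ 3.7696

3.7696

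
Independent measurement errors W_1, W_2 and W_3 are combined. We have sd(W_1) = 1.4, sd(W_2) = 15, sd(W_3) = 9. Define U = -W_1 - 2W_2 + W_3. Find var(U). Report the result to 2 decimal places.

982.96

var(W_1) = 1.96, var(W_2) = 225, var(W_3) = 81
By independence, var(U) = (-1)²var(W_1) + (-2)²var(W_2) + (1)²var(W_3)
= (-1)²·1.96 + (-2)²·225 + (1)²·81 = 982.96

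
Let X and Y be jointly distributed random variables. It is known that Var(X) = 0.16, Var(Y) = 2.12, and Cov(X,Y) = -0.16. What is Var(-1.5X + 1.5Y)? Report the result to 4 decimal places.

Var(-1.5X + 1.5Y) = (-1.5)²·Var(X) + (1.5)²·Var(Y) + 2·(-1.5)·(1.5)·Cov(X,Y)
= 2.25·0.16 + 2.25·2.12 + -4.5·-0.16 = 5.85

5.8500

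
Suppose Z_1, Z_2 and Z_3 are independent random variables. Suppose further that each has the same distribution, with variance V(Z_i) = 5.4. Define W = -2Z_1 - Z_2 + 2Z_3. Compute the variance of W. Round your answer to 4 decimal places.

48.6000

By independence, V(W) = (-2)²V(Z_1) + (-1)²V(Z_2) + (2)²V(Z_3)
= (-2)²·5.4 + (-1)²·5.4 + (2)²·5.4 = 48.6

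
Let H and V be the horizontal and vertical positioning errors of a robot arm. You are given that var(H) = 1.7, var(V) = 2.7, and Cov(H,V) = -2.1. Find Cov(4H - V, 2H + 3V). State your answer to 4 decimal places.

Cov(4H - V, 2H + 3V) = (4)(2)var(H) + (-1)(3)var(V) + [(4)(3) + (-1)(2)]Cov(H,V)
= 8·1.7 + -3·2.7 + 10·-2.1 = -15.5

-15.5000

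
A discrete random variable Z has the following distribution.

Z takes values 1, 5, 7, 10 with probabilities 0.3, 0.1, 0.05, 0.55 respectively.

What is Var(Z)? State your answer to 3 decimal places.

E[Z] = (1)(0.3) + (5)(0.1) + (7)(0.05) + (10)(0.55) = 6.65
E[Z²] = (1)²(0.3) + (5)²(0.1) + (7)²(0.05) + (10)²(0.55) = 60.25
Var(Z) = E[Z²] − (E[Z])² = 60.25 − (6.65)² = 16.0275

16.028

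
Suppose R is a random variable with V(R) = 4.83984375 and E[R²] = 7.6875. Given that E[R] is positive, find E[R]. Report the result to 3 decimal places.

1.688

(E[R])² = E[R²] − V(R) = 7.6875 − 4.83984375 = 2.84765625
E[R] = √2.84765625 = 1.6875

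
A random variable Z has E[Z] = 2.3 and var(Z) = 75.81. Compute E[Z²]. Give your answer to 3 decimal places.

E[Z²] = var(Z) + (E[Z])² = 75.81 + (2.3)² = 81.1

81.100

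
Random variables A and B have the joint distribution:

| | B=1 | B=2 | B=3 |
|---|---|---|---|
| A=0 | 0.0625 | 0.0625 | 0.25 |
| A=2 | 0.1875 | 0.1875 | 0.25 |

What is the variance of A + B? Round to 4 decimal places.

E[A] = 1.25,  E[B] = 2.25,  E[AB] = 2.625
V(A) = 2.5 − (1.25)² = 0.9375;  V(B) = 5.75 − (2.25)² = 0.6875
cov(A,B) = 2.625 − (1.25)(2.25) = -0.1875
V(A + B) = (1)²·0.9375 + (1)²·0.6875 + 2·(1)·(1)·-0.1875 = 1.25

1.2500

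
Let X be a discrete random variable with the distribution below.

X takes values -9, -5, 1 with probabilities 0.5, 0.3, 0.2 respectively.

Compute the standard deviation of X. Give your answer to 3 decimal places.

E[X] = (-9)(0.5) + (-5)(0.3) + (1)(0.2) = -5.8
E[X²] = (-9)²(0.5) + (-5)²(0.3) + (1)²(0.2) = 48.2
var(X) = E[X²] − (E[X])² = 48.2 − (-5.8)² = 14.56
SD(X) = √14.56 ≈ 3.816

3.816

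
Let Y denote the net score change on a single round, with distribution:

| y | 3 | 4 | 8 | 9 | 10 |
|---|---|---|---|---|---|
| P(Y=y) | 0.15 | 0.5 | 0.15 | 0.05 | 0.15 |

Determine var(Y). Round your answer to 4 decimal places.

6.6400

E[Y] = (3)(0.15) + (4)(0.5) + (8)(0.15) + (9)(0.05) + (10)(0.15) = 5.6
E[Y²] = (3)²(0.15) + (4)²(0.5) + (8)²(0.15) + (9)²(0.05) + (10)²(0.15) = 38
var(Y) = E[Y²] − (E[Y])² = 38 − (5.6)² = 6.64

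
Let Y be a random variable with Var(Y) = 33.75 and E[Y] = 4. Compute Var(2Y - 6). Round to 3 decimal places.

Var(2Y - 6) = (2)²·Var(Y) = 4·33.75 = 135

135.000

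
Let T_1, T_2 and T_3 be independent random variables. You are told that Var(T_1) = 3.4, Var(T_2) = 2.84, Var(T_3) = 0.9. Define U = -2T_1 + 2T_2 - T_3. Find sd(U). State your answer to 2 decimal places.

5.09

By independence, Var(U) = (-2)²Var(T_1) + (2)²Var(T_2) + (-1)²Var(T_3)
= (-2)²·3.4 + (2)²·2.84 + (-1)²·0.9 = 25.86
sd(U) = √25.86 ≈ 5.09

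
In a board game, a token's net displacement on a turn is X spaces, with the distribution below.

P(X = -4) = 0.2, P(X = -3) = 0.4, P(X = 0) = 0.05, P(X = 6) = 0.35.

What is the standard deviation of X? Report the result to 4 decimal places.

4.4034

E[X] = (-4)(0.2) + (-3)(0.4) + (0)(0.05) + (6)(0.35) = 0.1
E[X²] = (-4)²(0.2) + (-3)²(0.4) + (0)²(0.05) + (6)²(0.35) = 19.4
Var(X) = E[X²] − (E[X])² = 19.4 − (0.1)² = 19.39
σ(X) = √19.39 ≈ 4.4034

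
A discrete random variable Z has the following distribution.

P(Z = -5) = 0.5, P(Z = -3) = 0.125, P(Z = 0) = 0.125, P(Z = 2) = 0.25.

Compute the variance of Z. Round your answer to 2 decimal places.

E[Z] = (-5)(0.5) + (-3)(0.125) + (0)(0.125) + (2)(0.25) = -2.375
E[Z²] = (-5)²(0.5) + (-3)²(0.125) + (0)²(0.125) + (2)²(0.25) = 14.625
Var(Z) = E[Z²] − (E[Z])² = 14.625 − (-2.375)² = 8.984375

8.98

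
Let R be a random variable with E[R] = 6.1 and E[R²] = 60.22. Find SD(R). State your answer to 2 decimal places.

4.80

V(R) = 60.22 − (6.1)² = 23.01
SD(R) = √23.01 ≈ 4.80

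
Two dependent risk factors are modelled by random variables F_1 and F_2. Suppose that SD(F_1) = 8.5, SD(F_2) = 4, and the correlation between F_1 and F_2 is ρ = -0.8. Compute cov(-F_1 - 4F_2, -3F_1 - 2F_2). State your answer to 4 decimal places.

Var(F_1) = (8.5)² = 72.25;  Var(F_2) = (4)² = 16
cov(F_1,F_2) = ρ·SD(F_1)·SD(F_2) = -0.8·8.5·4 = -27.2
cov(-F_1 - 4F_2, -3F_1 - 2F_2) = (-1)(-3)Var(F_1) + (-4)(-2)Var(F_2) + [(-1)(-2) + (-4)(-3)]cov(F_1,F_2)
= 3·72.25 + 8·16 + 14·-27.2 = -36.05

-36.0500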